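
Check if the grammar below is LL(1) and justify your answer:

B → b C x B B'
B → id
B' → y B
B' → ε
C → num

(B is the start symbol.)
No. Predict set conflict for B': { 'y' }

Relevant sets:
  FOLLOW(B') = { $, 'y' }

For B:
  PREDICT(B → b C x B B') = { 'b' }
  PREDICT(B → id) = { 'id' }
For B':
  PREDICT(B' → y B) = { 'y' }
  PREDICT(B' → ε) = { $, 'y' }
C has a single production, so nothing to check there.

Conflict found: Predict set conflict for B': { 'y' }
The grammar is NOT LL(1).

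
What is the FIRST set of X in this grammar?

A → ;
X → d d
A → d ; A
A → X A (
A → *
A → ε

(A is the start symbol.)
To compute FIRST(X), examine every production with X on the left-hand side, reading each right-hand side left to right until a non-nullable symbol is reached.

From X → d d:
  - d is a terminal: add 'd' and stop

Collecting: FIRST(X) = { 'd' }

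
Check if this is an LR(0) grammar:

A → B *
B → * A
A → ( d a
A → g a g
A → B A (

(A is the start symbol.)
A grammar is LR(0) if no state in the canonical LR(0) collection has:
  - both a shift item (dot before a terminal) and a complete item (shift-reduce conflict), or
  - two or more complete items (reduce-reduce conflict; the accept item [A' → A .] counts as a complete item here).

Augment with A' → A and build the canonical LR(0) collection (I0 = CLOSURE({[A' → . A]}), then GOTO on every symbol after a dot until no new states appear). It has 14 states:
  I0: { [A → . ( d a], [A → . B *], [A → . B A (], [A → . g a g], [A' → . A], [B → . * A] }  — shift
  I1: { [A → ( . d a] }  — shift
  I2: { [A → . ( d a], [A → . B *], [A → . B A (], [A → . g a g], [B → * . A], [B → . * A] }  — shift
  I3: { [A' → A .] }  — accept
  I4: { [A → . ( d a], [A → . B *], [A → . B A (], [A → . g a g], [A → B . *], [A → B . A (], [B → . * A] }  — shift
  I5: { [A → g . a g] }  — shift
  I6: { [A → g a . g] }  — shift
  I7: { [A → g a g .] }  — reduce
  I8: { [A → . ( d a], [A → . B *], [A → . B A (], [A → . g a g], [A → B * .], [B → * . A], [B → . * A] }  — shift, reduce
  I9: { [A → B A . (] }  — shift
  I10: { [A → B A ( .] }  — reduce
  I11: { [B → * A .] }  — reduce
  I12: { [A → ( d . a] }  — shift
  I13: { [A → ( d a .] }  — reduce

Conflict in state I8:
  Shift-reduce conflict between [A → B * .] and [A → . ( d a]
So the grammar is NOT LR(0).

Answer: No. Shift-reduce conflict between [A → B * .] and [A → . ( d a]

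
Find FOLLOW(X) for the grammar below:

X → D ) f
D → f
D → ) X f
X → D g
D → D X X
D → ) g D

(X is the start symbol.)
To compute FOLLOW(X), find every occurrence of X on a right-hand side N → α X β: add FIRST(β) \ {ε}, and if β is empty or nullable also add FOLLOW(N). Iterate to a fixed point.

X is the start symbol, so $ ∈ FOLLOW(X).
In D → ) X f: X is followed by f, add FIRST(f) \ {ε} = { 'f' }
In D → D X X: X is followed by X, add FIRST(X) \ {ε} = { ')', 'f' }
In D → D X X: X is at the end, add FOLLOW(D)

The FOLLOW sets referred to above (computed the same way, to a fixed point):
  FOLLOW(D) = { ')', 'f', 'g' }

Taking the union: FOLLOW(X) = { $, ')', 'f', 'g' }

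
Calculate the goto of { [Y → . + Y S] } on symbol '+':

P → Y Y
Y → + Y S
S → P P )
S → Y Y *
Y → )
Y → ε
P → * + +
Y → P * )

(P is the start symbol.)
{ [P → . * + +], [P → . Y Y], [Y → + . Y S], [Y → . )], [Y → . + Y S], [Y → . P * )], [Y → .] }

GOTO(I, '+') = CLOSURE({ [A → αX.β] : [A → α.Xβ] ∈ I, X = '+' })

Items with dot before '+', with the dot advanced:
  [Y → . + Y S] → [Y → + . Y S]
Closure of the advanced items:
  [Y → + . Y S] has the dot before Y: add [Y → . + Y S], [Y → . )], [Y → .], [Y → . P * )]
  [Y → . P * )] has the dot before P: add [P → . Y Y], [P → . * + +]

GOTO = { [P → . * + +], [P → . Y Y], [Y → + . Y S], [Y → . )], [Y → . + Y S], [Y → . P * )], [Y → .] }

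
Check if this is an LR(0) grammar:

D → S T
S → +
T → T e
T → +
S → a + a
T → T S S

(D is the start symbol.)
No. Shift-reduce conflict between [D → S T .] and [S → . +]

A grammar is LR(0) if no state in the canonical LR(0) collection has:
  - both a shift item (dot before a terminal) and a complete item (shift-reduce conflict), or
  - two or more complete items (reduce-reduce conflict; the accept item [D' → D .] counts as a complete item here).

Augment with D' → D and build the canonical LR(0) collection (I0 = CLOSURE({[D' → . D]}), then GOTO on every symbol after a dot until no new states appear). It has 12 states:
  I0: { [D → . S T], [D' → . D], [S → . +], [S → . a + a] }  — shift
  I1: { [S → + .] }  — reduce
  I2: { [D' → D .] }  — accept
  I3: { [D → S . T], [T → . +], [T → . T S S], [T → . T e] }  — shift
  I4: { [S → a . + a] }  — shift
  I5: { [S → a + . a] }  — shift
  I6: { [S → a + a .] }  — reduce
  I7: { [T → + .] }  — reduce
  I8: { [D → S T .], [S → . +], [S → . a + a], [T → T . S S], [T → T . e] }  — shift, reduce
  I9: { [S → . +], [S → . a + a], [T → T S . S] }  — shift
  I10: { [T → T e .] }  — reduce
  I11: { [T → T S S .] }  — reduce

Conflict in state I8:
  Shift-reduce conflict between [D → S T .] and [S → . +]
So the grammar is NOT LR(0).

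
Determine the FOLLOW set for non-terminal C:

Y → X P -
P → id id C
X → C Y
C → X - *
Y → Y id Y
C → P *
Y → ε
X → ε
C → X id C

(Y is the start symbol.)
{ '*', '-', 'id' }

To compute FOLLOW(C), find every occurrence of C on a right-hand side N → α C β: add FIRST(β) \ {ε}, and if β is empty or nullable also add FOLLOW(N). Iterate to a fixed point.

In P → id id C: C is at the end, add FOLLOW(P)
In X → C Y: C is followed by Y, add FIRST(Y) \ {ε} = { '-', 'id' }
  Y is nullable, so also add FOLLOW(X)
In C → X id C: C is at the end; this adds FOLLOW(C) to itself — nothing new

The FOLLOW sets referred to above (computed the same way, to a fixed point):
  FOLLOW(P) = { '*', '-' }
  FOLLOW(X) = { '-', 'id' }

Taking the union: FOLLOW(C) = { '*', '-', 'id' }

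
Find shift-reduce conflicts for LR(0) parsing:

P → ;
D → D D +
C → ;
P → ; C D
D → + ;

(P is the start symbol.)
Augment with P' → P and build the canonical LR(0) collection (I0 = CLOSURE({[P' → . P]}), then GOTO on every symbol after a dot until no new states appear). It has 10 states:
  I0: { [P → . ; C D], [P → . ;], [P' → . P] }  — shift
  I1: { [C → . ;], [P → ; . C D], [P → ; .] }  — shift, reduce
  I2: { [P' → P .] }  — accept
  I3: { [C → ; .] }  — reduce
  I4: { [D → . + ;], [D → . D D +], [P → ; C . D] }  — shift
  I5: { [D → + . ;] }  — shift
  I6: { [D → . + ;], [D → . D D +], [D → D . D +], [P → ; C D .] }  — shift, reduce
  I7: { [D → . + ;], [D → . D D +], [D → D . D +], [D → D D . +] }  — shift
  I8: { [D → + . ;], [D → D D + .] }  — shift, reduce
  I9: { [D → + ; .] }  — reduce

I1 contains reduce item [P → ; .] and shift item [C → . ;] — shift-reduce conflict.
I6 contains reduce item [P → ; C D .] and shift item [D → . + ;] — shift-reduce conflict.
I8 contains reduce item [D → D D + .] and shift item [D → + . ;] — shift-reduce conflict.

Answer: Yes — I1: [P → ; .] vs [C → . ;]; I6: [P → ; C D .] vs [D → . + ;]; I8: [D → D D + .] vs [D → + . ;]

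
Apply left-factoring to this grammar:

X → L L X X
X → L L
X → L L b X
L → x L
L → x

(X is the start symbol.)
Left-factoring transforms A → αβ₁ | αβ₂ into A → αA' and A' → β₁ | β₂
(α is the longest common prefix among the alternatives). Repeat until
no nonterminal has two alternatives with a common prefix.

Round 1: X has alternatives sharing prefix 'L L'. Introduce X': X → L L X'
  Add: X' → X X
  Add: X' → ε
  Add: X' → b X

Round 2: L has alternatives sharing prefix 'x'. Introduce L': L → x L'
  Add: L' → L
  Add: L' → ε

No remaining common prefixes — done.

Resulting grammar:
X → L L X'
X' → X X
X' → ε
X' → b X
L → x L'
L' → L
L' → ε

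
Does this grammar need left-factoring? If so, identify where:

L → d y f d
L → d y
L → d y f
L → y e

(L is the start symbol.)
Yes, L has productions with common prefix 'd y'

Left-factoring is needed when two productions for the same non-terminal
share a common prefix on the right-hand side.

Productions for L:
  L → d y f d
  L → d y
  L → d y f
  L → y e

Found common prefix 'd y' in productions for L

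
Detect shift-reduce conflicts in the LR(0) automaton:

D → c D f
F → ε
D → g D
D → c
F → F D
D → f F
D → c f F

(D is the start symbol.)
Yes — I2: [D → c .] vs [D → . c]; I6: [D → f F .] vs [D → . c]; I10: [D → c f F .] vs [D → . c]

Augment with D' → D and build the canonical LR(0) collection (I0 = CLOSURE({[D' → . D]}), then GOTO on every symbol after a dot until no new states appear). It has 12 states:
  I0: { [D → . c D f], [D → . c f F], [D → . c], [D → . f F], [D → . g D], [D' → . D] }  — shift
  I1: { [D' → D .] }  — accept
  I2: { [D → . c D f], [D → . c f F], [D → . c], [D → . f F], [D → . g D], [D → c . D f], [D → c . f F], [D → c .] }  — shift, reduce
  I3: { [D → f . F], [F → . F D], [F → .] }  — reduce
  I4: { [D → . c D f], [D → . c f F], [D → . c], [D → . f F], [D → . g D], [D → g . D] }  — shift
  I5: { [D → g D .] }  — reduce
  I6: { [D → . c D f], [D → . c f F], [D → . c], [D → . f F], [D → . g D], [D → f F .], [F → F . D] }  — shift, reduce
  I7: { [F → F D .] }  — reduce
  I8: { [D → c D . f] }  — shift
  I9: { [D → c f . F], [D → f . F], [F → . F D], [F → .] }  — reduce
  I10: { [D → . c D f], [D → . c f F], [D → . c], [D → . f F], [D → . g D], [D → c f F .], [D → f F .], [F → F . D] }  — shift, 2 reduces
  I11: { [D → c D f .] }  — reduce

I2 contains reduce item [D → c .] and shift items [D → . c], [D → . c D f], [D → . c f F], [D → c . f F], [D → . f F], [D → . g D] — shift-reduce conflict.
I6 contains reduce item [D → f F .] and shift items [D → . c], [D → . c D f], [D → . c f F], [D → . f F], [D → . g D] — shift-reduce conflict.
I10 contains reduce items [D → c f F .], [D → f F .] and shift items [D → . c], [D → . c D f], [D → . c f F], [D → . f F], [D → . g D] — shift-reduce conflict.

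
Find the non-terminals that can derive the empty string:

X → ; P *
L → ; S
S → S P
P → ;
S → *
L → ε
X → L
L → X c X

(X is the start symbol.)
{ 'L', 'X' }

ε-productions: L → ε
So L is immediately nullable.
X → L: every symbol on the right is nullable, so X is nullable too.
No further non-terminal can be added: every production for the remaining non-terminals contains a terminal or a non-nullable non-terminal.
Nullable = { 'L', 'X' }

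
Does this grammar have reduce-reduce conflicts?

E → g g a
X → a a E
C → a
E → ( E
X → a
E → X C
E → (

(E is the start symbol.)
No reduce-reduce conflicts

A reduce-reduce conflict occurs when an LR(0) state has two complete items [A → α .] and [B → β .] — both call for a reduction, and with no lookahead the parser cannot choose between them.

Augment with E' → E and build the canonical LR(0) collection (I0 = CLOSURE({[E' → . E]}), then GOTO on every symbol after a dot until no new states appear). It has 13 states:
  I0: { [E → . ( E], [E → . (], [E → . X C], [E → . g g a], [E' → . E], [X → . a a E], [X → . a] }  — shift
  I1: { [E → ( . E], [E → ( .], [E → . ( E], [E → . (], [E → . X C], [E → . g g a], [X → . a a E], [X → . a] }  — shift, reduce
  I2: { [E' → E .] }  — accept
  I3: { [C → . a], [E → X . C] }  — shift
  I4: { [X → a . a E], [X → a .] }  — shift, reduce
  I5: { [E → g . g a] }  — shift
  I6: { [E → g g . a] }  — shift
  I7: { [E → g g a .] }  — reduce
  I8: { [E → . ( E], [E → . (], [E → . X C], [E → . g g a], [X → . a a E], [X → . a], [X → a a . E] }  — shift
  I9: { [X → a a E .] }  — reduce
  I10: { [E → X C .] }  — reduce
  I11: { [C → a .] }  — reduce
  I12: { [E → ( E .] }  — reduce

No state contains more than one complete item.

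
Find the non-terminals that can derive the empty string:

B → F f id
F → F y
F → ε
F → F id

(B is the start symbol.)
ε-productions: F → ε
So F is immediately nullable.
No further non-terminal can be added: every production for the remaining non-terminals contains a terminal or a non-nullable non-terminal.
Nullable = { 'F' }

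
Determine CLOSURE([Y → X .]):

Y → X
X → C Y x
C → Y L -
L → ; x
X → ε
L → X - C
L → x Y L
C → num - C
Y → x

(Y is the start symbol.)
Start with: [Y → X .]
The dot is at the end, so nothing is added.

CLOSURE = { [Y → X .] }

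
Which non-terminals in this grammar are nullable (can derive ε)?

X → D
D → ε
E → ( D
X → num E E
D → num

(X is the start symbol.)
ε-productions: D → ε
So D is immediately nullable.
X → D: every symbol on the right is nullable, so X is nullable too.
No further non-terminal can be added: every production for the remaining non-terminals contains a terminal or a non-nullable non-terminal.
Nullable = { 'D', 'X' }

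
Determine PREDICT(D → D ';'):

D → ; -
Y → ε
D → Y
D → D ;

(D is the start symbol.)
{ ';' }

PREDICT(D → D ';') = (FIRST(RHS) \ {ε}) ∪ (FOLLOW(D) if ε ∈ FIRST(RHS), i.e. RHS ⇒* ε)
FIRST(D) = { ';', ε }
FIRST(D ';') = { ';' }
ε ∉ FIRST(D ';'), so FOLLOW(D) is not added.
PREDICT(D → D ';') = { ';' }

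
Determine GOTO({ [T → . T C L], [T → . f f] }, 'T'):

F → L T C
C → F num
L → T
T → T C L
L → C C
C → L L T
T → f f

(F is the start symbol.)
{ [C → . F num], [C → . L L T], [F → . L T C], [L → . C C], [L → . T], [T → . T C L], [T → . f f], [T → T . C L] }

GOTO(I, 'T') = CLOSURE({ [A → αX.β] : [A → α.Xβ] ∈ I, X = 'T' })

Items with dot before 'T', with the dot advanced:
  [T → . T C L] → [T → T . C L]
Closure of the advanced items:
  [T → T . C L] has the dot before C: add [C → . F num], [C → . L L T]
  [C → . F num] has the dot before F: add [F → . L T C]
  [C → . L L T] has the dot before L: add [L → . T], [L → . C C]
  [L → . T] has the dot before T: add [T → . T C L], [T → . f f]

GOTO = { [C → . F num], [C → . L L T], [F → . L T C], [L → . C C], [L → . T], [T → . T C L], [T → . f f], [T → T . C L] }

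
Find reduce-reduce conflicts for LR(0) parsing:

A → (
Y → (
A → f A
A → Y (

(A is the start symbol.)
A reduce-reduce conflict occurs when an LR(0) state has two complete items [A → α .] and [B → β .] — both call for a reduction, and with no lookahead the parser cannot choose between them.

Augment with A' → A and build the canonical LR(0) collection (I0 = CLOSURE({[A' → . A]}), then GOTO on every symbol after a dot until no new states appear). It has 7 states:
  I0: { [A → . (], [A → . Y (], [A → . f A], [A' → . A], [Y → . (] }  — shift
  I1: { [A → ( .], [Y → ( .] }  — 2 reduces
  I2: { [A' → A .] }  — accept
  I3: { [A → Y . (] }  — shift
  I4: { [A → . (], [A → . Y (], [A → . f A], [A → f . A], [Y → . (] }  — shift
  I5: { [A → f A .] }  — reduce
  I6: { [A → Y ( .] }  — reduce

I1 contains complete items [A → ( .], [Y → ( .] — reduce-reduce conflict.

Answer: Yes — I1: [A → ( .] vs [Y → ( .]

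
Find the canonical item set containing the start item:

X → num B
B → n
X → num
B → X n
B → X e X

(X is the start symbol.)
{ [X → . num B], [X → . num], [X' → . X] }

First, augment the grammar with X' → X
I₀ = CLOSURE({ [X' → . X] }):
  [X' → . X] has the dot before X: add [X → . num B], [X → . num]
No further items can be added.

I₀ = { [X → . num B], [X → . num], [X' → . X] }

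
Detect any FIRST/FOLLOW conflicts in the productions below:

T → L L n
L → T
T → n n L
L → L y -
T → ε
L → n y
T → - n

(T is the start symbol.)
Yes. T → L L n with FOLLOW(T) on { '-', 'n', 'y' }; T → n n L with FOLLOW(T) on { 'n' }; T → '-' n with FOLLOW(T) on { '-' }; L → L y '-' with FOLLOW(L) on { '-', 'n', 'y' }; L → n y with FOLLOW(L) on { 'n' }

A FIRST/FOLLOW conflict occurs when a non-terminal N has a nullable alternative N → β (β ⇒* ε) and another alternative N → α with FIRST(α) ∩ FOLLOW(N) ≠ ∅: on such a lookahead the parser cannot decide between expanding α and letting N vanish via β.

Nullable non-terminals: L, T.
FIRST sets used below: FIRST(T) = { '-', 'n', 'y', ε }, FIRST(L) = { '-', 'n', 'y', ε }

L: nullable alternative(s) L → T; FOLLOW(L) = { $, '-', 'n', 'y' }
  L → T: FIRST \ {ε} = { '-', 'n', 'y' } — this is the only nullable alternative, skip
  L → L y -: FIRST \ {ε} = { '-', 'n', 'y' } — overlaps FOLLOW(L) on { '-', 'n', 'y' }: CONFLICT
  L → n y: FIRST \ {ε} = { 'n' } — overlaps FOLLOW(L) on { 'n' }: CONFLICT

T: nullable alternative(s) T → ε; FOLLOW(T) = { $, '-', 'n', 'y' }
  T → L L n: FIRST \ {ε} = { '-', 'n', 'y' } — overlaps FOLLOW(T) on { '-', 'n', 'y' }: CONFLICT
  T → n n L: FIRST \ {ε} = { 'n' } — overlaps FOLLOW(T) on { 'n' }: CONFLICT
  T → ε: FIRST \ {ε} = { } — this is the only nullable alternative, skip
  T → - n: FIRST \ {ε} = { '-' } — overlaps FOLLOW(T) on { '-' }: CONFLICT

So the grammar has 5 FIRST/FOLLOW conflicts (marked CONFLICT above).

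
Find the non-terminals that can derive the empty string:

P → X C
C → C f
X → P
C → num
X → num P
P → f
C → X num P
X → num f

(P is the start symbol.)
None

A non-terminal is nullable if it can derive ε (the empty string): either it has an ε-production, or it has a production whose right-hand side consists entirely of nullable non-terminals.

There are no ε-productions, so no non-terminal can derive ε.
No non-terminals are nullable.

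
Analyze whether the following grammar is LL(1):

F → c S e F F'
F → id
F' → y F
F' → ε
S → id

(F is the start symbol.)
No. Predict set conflict for F': { 'y' }

Relevant sets:
  FOLLOW(F') = { $, 'y' }

For F:
  PREDICT(F → c S e F F') = { 'c' }
  PREDICT(F → id) = { 'id' }
For F':
  PREDICT(F' → y F) = { 'y' }
  PREDICT(F' → ε) = { $, 'y' }
S has a single production, so nothing to check there.

Conflict found: Predict set conflict for F': { 'y' }
The grammar is NOT LL(1).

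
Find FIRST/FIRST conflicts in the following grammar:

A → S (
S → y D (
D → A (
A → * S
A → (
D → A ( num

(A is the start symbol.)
Yes. D → A '(' / D → A '(' num on { '(', '*', 'y' }

A FIRST/FIRST conflict occurs when two productions N → α and N → β for the same non-terminal have FIRST(α) ∩ FIRST(β) ≠ ∅ (with ε ∈ FIRST of a nullable right-hand side, so two nullable alternatives also conflict).

FIRST sets of the non-terminals at (or reachable through a nullable prefix from) the front of some alternative:
  FIRST(S) = { 'y' }
  FIRST(A) = { '(', '*', 'y' }

Productions for A:
  A → S (: FIRST = { 'y' }
  A → * S: FIRST = { '*' }
  A → (: FIRST = { '(' }
Productions for D:
  D → A (: FIRST = { '(', '*', 'y' }
  D → A ( num: FIRST = { '(', '*', 'y' }
S has only one production, so no FIRST/FIRST conflict is possible there.

Conflict for D: D → A ( and D → A ( num
  Overlap: { '(', '*', 'y' }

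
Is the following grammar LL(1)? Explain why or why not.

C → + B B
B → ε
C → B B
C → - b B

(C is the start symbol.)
Relevant sets:
  FIRST(B) = { ε }
  FOLLOW(C) = { $ }

For C:
  PREDICT(C → '+' B B) = { '+' }
  PREDICT(C → B B) = { $ }
  PREDICT(C → '-' b B) = { '-' }
B has a single production, so nothing to check there.

All predict sets are disjoint. The grammar IS LL(1).

Answer: Yes, the grammar is LL(1).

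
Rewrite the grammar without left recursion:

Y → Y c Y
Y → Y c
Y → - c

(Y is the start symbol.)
Y → - c Y'
Y' → c Y Y'
Y' → c Y'
Y' → ε

Y is directly left-recursive. The standard transformation for
  A → A α₁ | ... | A α_m | β₁ | ... | β_n
is
  A  → β₁ A' | ... | β_n A'
  A' → α₁ A' | ... | α_m A' | ε

Y → - c becomes Y → - c Y'
Y → Y c Y becomes Y' → c Y Y'
Y → Y c becomes Y' → c Y'
Add Y' → ε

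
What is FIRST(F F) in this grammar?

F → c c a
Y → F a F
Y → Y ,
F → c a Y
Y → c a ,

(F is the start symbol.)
FIRST sets of the non-terminals involved (from the grammar, by fixed-point iteration):
  FIRST(F) = { 'c' }

To compute FIRST(F F), process the symbols left to right:
Symbol F is a non-terminal. Add FIRST(F) \ {ε} = { 'c' }
F is not nullable (ε ∉ FIRST(F)), so stop here.
FIRST(F F) = { 'c' }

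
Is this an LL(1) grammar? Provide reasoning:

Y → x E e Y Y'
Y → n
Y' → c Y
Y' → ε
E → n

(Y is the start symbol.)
A grammar is LL(1) if for each non-terminal N with multiple productions, the predict sets of those productions are pairwise disjoint, where PREDICT(N → α) = (FIRST(α) \ {ε}) ∪ (FOLLOW(N) if α ⇒* ε).

Relevant sets:
  FOLLOW(Y') = { $, 'c' }

For Y:
  PREDICT(Y → x E e Y Y') = { 'x' }
  PREDICT(Y → n) = { 'n' }
For Y':
  PREDICT(Y' → c Y) = { 'c' }
  PREDICT(Y' → ε) = { $, 'c' }
E has a single production, so nothing to check there.

Conflict found: Predict set conflict for Y': { 'c' }
The grammar is NOT LL(1).

Answer: No. Predict set conflict for Y': { 'c' }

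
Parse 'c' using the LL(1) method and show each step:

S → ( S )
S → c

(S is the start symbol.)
LL(1) parsing maintains a stack (initially the start symbol over $) and the input. At each step: if the stack top is a terminal, match it against the current input token; if it is a non-terminal N, replace it with the RHS of M[N, lookahead] (the unique production whose predict set contains the lookahead).

Stack is shown with the top on the left.

Stack  Input  Action
--------------------
S $    c $    output S → c
c $    c $    match 'c'
$      $      accept

The string is accepted.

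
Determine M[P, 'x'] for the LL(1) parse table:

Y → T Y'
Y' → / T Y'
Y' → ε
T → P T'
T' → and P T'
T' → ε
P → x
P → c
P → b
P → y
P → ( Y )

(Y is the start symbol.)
P → x

To find M[P, 'x'], we find productions for P where 'x' is in the predict set (PREDICT(N → α) = (FIRST(α) \ {ε}) ∪ (FOLLOW(N) if α ⇒* ε)).

P → x: PREDICT = { 'x' }
  'x' is in predict set, so this production goes in M[P, 'x']
P → c: PREDICT = { 'c' }
P → b: PREDICT = { 'b' }
P → y: PREDICT = { 'y' }
P → ( Y ): PREDICT = { '(' }

M[P, 'x'] = P → x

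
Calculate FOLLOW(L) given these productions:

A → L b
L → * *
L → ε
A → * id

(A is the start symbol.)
{ 'b' }

To compute FOLLOW(L), find every occurrence of L on a right-hand side N → α L β: add FIRST(β) \ {ε}, and if β is empty or nullable also add FOLLOW(N). Iterate to a fixed point.

In A → L b: L is followed by b, add FIRST(b) \ {ε} = { 'b' }

Taking the union: FOLLOW(L) = { 'b' }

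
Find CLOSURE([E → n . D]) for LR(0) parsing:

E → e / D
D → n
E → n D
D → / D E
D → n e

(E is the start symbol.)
To compute CLOSURE, for each item [A → α.Bβ] where B is a non-terminal, add [B → .γ] for all productions B → γ; repeat for the newly added items until nothing changes.

Start with: [E → n . D]
  [E → n . D] has the dot before D: add [D → . n], [D → . / D E], [D → . n e]
No further items can be added.

CLOSURE = { [D → . / D E], [D → . n e], [D → . n], [E → n . D] }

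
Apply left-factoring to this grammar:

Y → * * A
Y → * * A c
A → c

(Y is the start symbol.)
Left-factoring transforms A → αβ₁ | αβ₂ into A → αA' and A' → β₁ | β₂
(α is the longest common prefix among the alternatives). Repeat until
no nonterminal has two alternatives with a common prefix.

Round 1: Y has alternatives sharing prefix '* * A'. Introduce Y': Y → * * A Y'
  Add: Y' → ε
  Add: Y' → c

No remaining common prefixes — done.

Resulting grammar:
Y → * * A Y'
Y' → ε
Y' → c
A → c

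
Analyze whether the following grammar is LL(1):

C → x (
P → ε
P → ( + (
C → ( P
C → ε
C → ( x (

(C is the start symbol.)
A grammar is LL(1) if for each non-terminal N with multiple productions, the predict sets of those productions are pairwise disjoint, where PREDICT(N → α) = (FIRST(α) \ {ε}) ∪ (FOLLOW(N) if α ⇒* ε).

Relevant sets:
  FOLLOW(C) = { $ }
  FOLLOW(P) = { $ }

For C:
  PREDICT(C → x '(') = { 'x' }
  PREDICT(C → '(' P) = { '(' }
  PREDICT(C → ε) = { $ }
  PREDICT(C → '(' x '(') = { '(' }
For P:
  PREDICT(P → ε) = { $ }
  PREDICT(P → '(' '+' '(') = { '(' }

Conflict found: Predict set conflict for C: { '(' }
The grammar is NOT LL(1).

Answer: No. Predict set conflict for C: { '(' }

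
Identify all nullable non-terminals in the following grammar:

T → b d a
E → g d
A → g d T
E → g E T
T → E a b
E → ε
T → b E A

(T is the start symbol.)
{ 'E' }

ε-productions: E → ε
So E is immediately nullable.
No further non-terminal can be added: every production for the remaining non-terminals contains a terminal or a non-nullable non-terminal.
Nullable = { 'E' }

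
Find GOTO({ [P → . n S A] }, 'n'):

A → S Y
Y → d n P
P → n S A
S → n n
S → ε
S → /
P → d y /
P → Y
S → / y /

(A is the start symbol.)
GOTO(I, 'n') = CLOSURE({ [A → αX.β] : [A → α.Xβ] ∈ I, X = 'n' })

Items with dot before 'n', with the dot advanced:
  [P → . n S A] → [P → n . S A]
Closure of the advanced items:
  [P → n . S A] has the dot before S: add [S → . n n], [S → .], [S → . /], [S → . / y /]

GOTO = { [P → n . S A], [S → . / y /], [S → . /], [S → . n n], [S → .] }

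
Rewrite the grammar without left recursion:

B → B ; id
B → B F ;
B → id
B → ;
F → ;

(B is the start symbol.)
B → id B'
B → ; B'
B' → ; id B'
B' → F ; B'
B' → ε
F → ;

B is directly left-recursive. The standard transformation for
  A → A α₁ | ... | A α_m | β₁ | ... | β_n
is
  A  → β₁ A' | ... | β_n A'
  A' → α₁ A' | ... | α_m A' | ε

B → id becomes B → id B'
B → ; becomes B → ; B'
B → B ; id becomes B' → ; id B'
B → B F ; becomes B' → F ; B'
Add B' → ε

Productions for other non-terminals are unchanged:
  F → ;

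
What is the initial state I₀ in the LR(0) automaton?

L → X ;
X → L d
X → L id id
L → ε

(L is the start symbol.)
First, augment the grammar with L' → L
I₀ = CLOSURE({ [L' → . L] }):
  [L' → . L] has the dot before L: add [L → . X ;], [L → .]
  [L → . X ;] has the dot before X: add [X → . L d], [X → . L id id]
No further items can be added.

I₀ = { [L → . X ;], [L → .], [L' → . L], [X → . L d], [X → . L id id] }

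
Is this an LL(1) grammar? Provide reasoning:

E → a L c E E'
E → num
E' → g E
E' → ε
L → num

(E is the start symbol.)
A grammar is LL(1) if for each non-terminal N with multiple productions, the predict sets of those productions are pairwise disjoint, where PREDICT(N → α) = (FIRST(α) \ {ε}) ∪ (FOLLOW(N) if α ⇒* ε).

Relevant sets:
  FOLLOW(E') = { $, 'g' }

For E:
  PREDICT(E → a L c E E') = { 'a' }
  PREDICT(E → num) = { 'num' }
For E':
  PREDICT(E' → g E) = { 'g' }
  PREDICT(E' → ε) = { $, 'g' }
L has a single production, so nothing to check there.

Conflict found: Predict set conflict for E': { 'g' }
The grammar is NOT LL(1).

Answer: No. Predict set conflict for E': { 'g' }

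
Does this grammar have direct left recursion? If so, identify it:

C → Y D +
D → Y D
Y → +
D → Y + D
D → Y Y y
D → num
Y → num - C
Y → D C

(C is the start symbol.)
Direct left recursion occurs when N → N α for some non-terminal N (the right-hand side begins with the left-hand side itself).

C → Y D +: starts with Y
D → Y D: starts with Y
Y → +: starts with '+'
D → Y + D: starts with Y
D → Y Y y: starts with Y
D → num: starts with num
Y → num - C: starts with num
Y → D C: starts with D

No direct left recursion found.

Answer: No direct left recursion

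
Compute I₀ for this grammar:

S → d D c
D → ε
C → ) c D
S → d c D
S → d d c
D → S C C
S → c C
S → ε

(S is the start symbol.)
First, augment the grammar with S' → S
I₀ = CLOSURE({ [S' → . S] }):
  [S' → . S] has the dot before S: add [S → . d D c], [S → . d c D], [S → . d d c], [S → . c C], [S → .]
No further items can be added.

I₀ = { [S → . c C], [S → . d D c], [S → . d c D], [S → . d d c], [S → .], [S' → . S] }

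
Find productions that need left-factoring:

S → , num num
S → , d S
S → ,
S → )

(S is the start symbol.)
Yes, S has productions with common prefix ','

Left-factoring is needed when two productions for the same non-terminal
share a common prefix on the right-hand side.

Productions for S:
  S → , num num
  S → , d S
  S → ,
  S → )

Found common prefix ',' in productions for S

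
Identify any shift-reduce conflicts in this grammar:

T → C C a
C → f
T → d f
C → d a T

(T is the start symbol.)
No shift-reduce conflicts

Augment with T' → T and build the canonical LR(0) collection (I0 = CLOSURE({[T' → . T]}), then GOTO on every symbol after a dot until no new states appear). It has 11 states:
  I0: { [C → . d a T], [C → . f], [T → . C C a], [T → . d f], [T' → . T] }  — shift
  I1: { [C → . d a T], [C → . f], [T → C . C a] }  — shift
  I2: { [T' → T .] }  — accept
  I3: { [C → d . a T], [T → d . f] }  — shift
  I4: { [C → f .] }  — reduce
  I5: { [C → . d a T], [C → . f], [C → d a . T], [T → . C C a], [T → . d f] }  — shift
  I6: { [T → d f .] }  — reduce
  I7: { [C → d a T .] }  — reduce
  I8: { [T → C C . a] }  — shift
  I9: { [C → d . a T] }  — shift
  I10: { [T → C C a .] }  — reduce

No state contains both a complete item and a shift item.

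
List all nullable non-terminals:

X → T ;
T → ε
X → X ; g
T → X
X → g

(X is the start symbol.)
{ 'T' }

A non-terminal is nullable if it can derive ε (the empty string): either it has an ε-production, or it has a production whose right-hand side consists entirely of nullable non-terminals.

ε-productions: T → ε
So T is immediately nullable.
No further non-terminal can be added: every production for the remaining non-terminals contains a terminal or a non-nullable non-terminal.
Nullable = { 'T' }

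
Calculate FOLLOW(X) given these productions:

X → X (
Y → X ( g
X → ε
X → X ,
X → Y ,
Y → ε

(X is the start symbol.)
To compute FOLLOW(X), find every occurrence of X on a right-hand side N → α X β: add FIRST(β) \ {ε}, and if β is empty or nullable also add FOLLOW(N). Iterate to a fixed point.

X is the start symbol, so $ ∈ FOLLOW(X).
In X → X (: X is followed by '(', add FIRST('(') \ {ε} = { '(' }
In Y → X ( g: X is followed by '(' g, add FIRST('(' g) \ {ε} = { '(' }
In X → X ,: X is followed by ',', add FIRST(',') \ {ε} = { ',' }

Taking the union: FOLLOW(X) = { $, '(', ',' }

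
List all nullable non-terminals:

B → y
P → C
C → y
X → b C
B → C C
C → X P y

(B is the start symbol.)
There are no ε-productions, so no non-terminal can derive ε.
No non-terminals are nullable.

Answer: None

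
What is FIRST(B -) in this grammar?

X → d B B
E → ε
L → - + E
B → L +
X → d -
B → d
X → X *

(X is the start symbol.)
{ '-', 'd' }

FIRST sets of the non-terminals involved (from the grammar, by fixed-point iteration):
  FIRST(B) = { '-', 'd' }

To compute FIRST(B -), process the symbols left to right:
Symbol B is a non-terminal. Add FIRST(B) \ {ε} = { '-', 'd' }
B is not nullable (ε ∉ FIRST(B)), so stop here.
FIRST(B -) = { '-', 'd' }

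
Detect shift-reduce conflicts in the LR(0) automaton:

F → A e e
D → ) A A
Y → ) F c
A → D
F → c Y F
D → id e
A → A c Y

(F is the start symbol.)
Yes — I18: [D → ) A A .] vs [A → A . c Y]

A shift-reduce conflict occurs when an LR(0) state has both:
  - a complete (reduce) item [A → α .] (dot at the end), and
  - a shift item [B → β . c γ] (dot before a terminal).

Augment with F' → F and build the canonical LR(0) collection (I0 = CLOSURE({[F' → . F]}), then GOTO on every symbol after a dot until no new states appear). It has 19 states:
  I0: { [A → . A c Y], [A → . D], [D → . ) A A], [D → . id e], [F → . A e e], [F → . c Y F], [F' → . F] }  — shift
  I1: { [A → . A c Y], [A → . D], [D → ) . A A], [D → . ) A A], [D → . id e] }  — shift
  I2: { [A → A . c Y], [F → A . e e] }  — shift
  I3: { [A → D .] }  — reduce
  I4: { [F' → F .] }  — accept
  I5: { [F → c . Y F], [Y → . ) F c] }  — shift
  I6: { [D → id . e] }  — shift
  I7: { [D → id e .] }  — reduce
  I8: { [A → . A c Y], [A → . D], [D → . ) A A], [D → . id e], [F → . A e e], [F → . c Y F], [Y → ) . F c] }  — shift
  I9: { [A → . A c Y], [A → . D], [D → . ) A A], [D → . id e], [F → . A e e], [F → . c Y F], [F → c Y . F] }  — shift
  I10: { [F → c Y F .] }  — reduce
  I11: { [Y → ) F . c] }  — shift
  I12: { [Y → ) F c .] }  — reduce
  I13: { [A → A c . Y], [Y → . ) F c] }  — shift
  I14: { [F → A e . e] }  — shift
  I15: { [F → A e e .] }  — reduce
  I16: { [A → A c Y .] }  — reduce
  I17: { [A → . A c Y], [A → . D], [A → A . c Y], [D → ) A . A], [D → . ) A A], [D → . id e] }  — shift
  I18: { [A → A . c Y], [D → ) A A .] }  — shift, reduce

I18 contains reduce item [D → ) A A .] and shift item [A → A . c Y] — shift-reduce conflict.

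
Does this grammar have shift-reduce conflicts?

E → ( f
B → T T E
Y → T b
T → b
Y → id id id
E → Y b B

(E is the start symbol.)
No shift-reduce conflicts

A shift-reduce conflict occurs when an LR(0) state has both:
  - a complete (reduce) item [A → α .] (dot at the end), and
  - a shift item [B → β . c γ] (dot before a terminal).

Augment with E' → E and build the canonical LR(0) collection (I0 = CLOSURE({[E' → . E]}), then GOTO on every symbol after a dot until no new states appear). It has 16 states:
  I0: { [E → . ( f], [E → . Y b B], [E' → . E], [T → . b], [Y → . T b], [Y → . id id id] }  — shift
  I1: { [E → ( . f] }  — shift
  I2: { [E' → E .] }  — accept
  I3: { [Y → T . b] }  — shift
  I4: { [E → Y . b B] }  — shift
  I5: { [T → b .] }  — reduce
  I6: { [Y → id . id id] }  — shift
  I7: { [Y → id id . id] }  — shift
  I8: { [Y → id id id .] }  — reduce
  I9: { [B → . T T E], [E → Y b . B], [T → . b] }  — shift
  I10: { [E → Y b B .] }  — reduce
  I11: { [B → T . T E], [T → . b] }  — shift
  I12: { [B → T T . E], [E → . ( f], [E → . Y b B], [T → . b], [Y → . T b], [Y → . id id id] }  — shift
  I13: { [B → T T E .] }  — reduce
  I14: { [Y → T b .] }  — reduce
  I15: { [E → ( f .] }  — reduce

No state contains both a complete item and a shift item.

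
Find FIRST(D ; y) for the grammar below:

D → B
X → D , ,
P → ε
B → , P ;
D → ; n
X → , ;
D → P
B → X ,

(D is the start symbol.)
{ ',', ';' }

FIRST sets of the non-terminals involved (from the grammar, by fixed-point iteration):
  FIRST(D) = { ',', ';', ε }

To compute FIRST(D ; y), process the symbols left to right:
Symbol D is a non-terminal. Add FIRST(D) \ {ε} = { ',', ';' }
D is nullable (ε ∈ FIRST(D)), continue to the next symbol.
Symbol ; is a terminal. Add ';' and stop.
FIRST(D ; y) = { ',', ';' }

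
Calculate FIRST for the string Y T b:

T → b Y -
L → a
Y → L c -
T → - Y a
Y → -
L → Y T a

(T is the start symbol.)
FIRST sets of the non-terminals involved (from the grammar, by fixed-point iteration):
  FIRST(Y) = { '-', 'a' }

To compute FIRST(Y T b), process the symbols left to right:
Symbol Y is a non-terminal. Add FIRST(Y) \ {ε} = { '-', 'a' }
Y is not nullable (ε ∉ FIRST(Y)), so stop here.
FIRST(Y T b) = { '-', 'a' }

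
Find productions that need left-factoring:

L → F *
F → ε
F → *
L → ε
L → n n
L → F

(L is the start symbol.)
Left-factoring is needed when two productions for the same non-terminal
share a common prefix on the right-hand side.

Productions for L:
  L → F *
  L → ε
  L → n n
  L → F
Productions for F:
  F → ε
  F → *

Found common prefix 'F' in productions for L

Answer: Yes, L has productions with common prefix 'F'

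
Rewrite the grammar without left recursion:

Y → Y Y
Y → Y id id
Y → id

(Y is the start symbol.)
Y is directly left-recursive. The standard transformation for
  A → A α₁ | ... | A α_m | β₁ | ... | β_n
is
  A  → β₁ A' | ... | β_n A'
  A' → α₁ A' | ... | α_m A' | ε

Y → id becomes Y → id Y'
Y → Y Y becomes Y' → Y Y'
Y → Y id id becomes Y' → id id Y'
Add Y' → ε

Resulting grammar:
Y → id Y'
Y' → Y Y'
Y' → id id Y'
Y' → ε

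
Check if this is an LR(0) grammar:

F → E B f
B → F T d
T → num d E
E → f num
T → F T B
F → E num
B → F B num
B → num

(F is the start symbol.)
No. Reduce-reduce conflict: [B → num .] and [F → E num .]

A grammar is LR(0) if no state in the canonical LR(0) collection has:
  - both a shift item (dot before a terminal) and a complete item (shift-reduce conflict), or
  - two or more complete items (reduce-reduce conflict; the accept item [F' → F .] counts as a complete item here).

Augment with F' → F and build the canonical LR(0) collection (I0 = CLOSURE({[F' → . F]}), then GOTO on every symbol after a dot until no new states appear). It has 20 states:
  I0: { [E → . f num], [F → . E B f], [F → . E num], [F' → . F] }  — shift
  I1: { [B → . F B num], [B → . F T d], [B → . num], [E → . f num], [F → . E B f], [F → . E num], [F → E . B f], [F → E . num] }  — shift
  I2: { [F' → F .] }  — accept
  I3: { [E → f . num] }  — shift
  I4: { [E → f num .] }  — reduce
  I5: { [F → E B . f] }  — shift
  I6: { [B → . F B num], [B → . F T d], [B → . num], [B → F . B num], [B → F . T d], [E → . f num], [F → . E B f], [F → . E num], [T → . F T B], [T → . num d E] }  — shift
  I7: { [B → num .], [F → E num .] }  — 2 reduces
  I8: { [B → F B . num] }  — shift
  I9: { [B → . F B num], [B → . F T d], [B → . num], [B → F . B num], [B → F . T d], [E → . f num], [F → . E B f], [F → . E num], [T → . F T B], [T → . num d E], [T → F . T B] }  — shift
  I10: { [B → F T . d] }  — shift
  I11: { [B → num .], [T → num . d E] }  — shift, reduce
  I12: { [E → . f num], [T → num d . E] }  — shift
  I13: { [T → num d E .] }  — reduce
  I14: { [B → F T d .] }  — reduce
  I15: { [B → . F B num], [B → . F T d], [B → . num], [B → F T . d], [E → . f num], [F → . E B f], [F → . E num], [T → F T . B] }  — shift
  I16: { [T → F T B .] }  — reduce
  I17: { [B → num .] }  — reduce
  I18: { [B → F B num .] }  — reduce
  I19: { [F → E B f .] }  — reduce

Conflict in state I7:
  Reduce-reduce conflict: [B → num .] and [F → E num .]
So the grammar is NOT LR(0).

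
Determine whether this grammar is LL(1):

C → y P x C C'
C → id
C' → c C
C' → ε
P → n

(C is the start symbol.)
A grammar is LL(1) if for each non-terminal N with multiple productions, the predict sets of those productions are pairwise disjoint, where PREDICT(N → α) = (FIRST(α) \ {ε}) ∪ (FOLLOW(N) if α ⇒* ε).

Relevant sets:
  FOLLOW(C') = { $, 'c' }

For C:
  PREDICT(C → y P x C C') = { 'y' }
  PREDICT(C → id) = { 'id' }
For C':
  PREDICT(C' → c C) = { 'c' }
  PREDICT(C' → ε) = { $, 'c' }
P has a single production, so nothing to check there.

Conflict found: Predict set conflict for C': { 'c' }
The grammar is NOT LL(1).

Answer: No. Predict set conflict for C': { 'c' }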